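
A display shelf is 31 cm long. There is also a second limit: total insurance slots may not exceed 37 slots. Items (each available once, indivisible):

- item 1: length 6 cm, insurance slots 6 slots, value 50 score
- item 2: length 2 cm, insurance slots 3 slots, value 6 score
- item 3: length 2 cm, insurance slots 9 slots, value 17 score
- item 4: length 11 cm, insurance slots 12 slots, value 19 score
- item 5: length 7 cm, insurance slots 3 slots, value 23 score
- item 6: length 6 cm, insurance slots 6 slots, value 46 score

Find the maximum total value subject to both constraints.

142 score

Feasible sets respecting both limits:
- item 1+item 2+item 3+item 5+item 6: length 23, insurance slots 27, value 142
- item 1+item 2+item 3+item 4+item 6: length 27, insurance slots 36, value 138
- item 1+item 4+item 5+item 6: length 30, insurance slots 27, value 138
Best: 142 score.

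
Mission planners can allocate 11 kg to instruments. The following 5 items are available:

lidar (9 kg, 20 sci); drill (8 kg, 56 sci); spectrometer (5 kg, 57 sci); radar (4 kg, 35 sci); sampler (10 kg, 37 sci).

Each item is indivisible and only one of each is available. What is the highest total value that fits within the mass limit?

Check high-value combinations within 11 kg:
- spectrometer+radar: mass 5+4=9, value 57+35=92
- spectrometer: mass 5, value 57
- drill: mass 8, value 56
- sampler: mass 10, value 37
- radar: mass 4, value 35
Best: 92 sci.

92 sci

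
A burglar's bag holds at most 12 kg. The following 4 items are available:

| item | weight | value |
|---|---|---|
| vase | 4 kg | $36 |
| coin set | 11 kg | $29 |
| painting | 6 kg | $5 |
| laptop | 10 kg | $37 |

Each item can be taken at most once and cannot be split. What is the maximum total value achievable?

Check high-value combinations within 12 kg:
- vase+painting: weight 4+6=10, value 36+5=41
- laptop: weight 10, value 37
- vase: weight 4, value 36
Best: $41.

$41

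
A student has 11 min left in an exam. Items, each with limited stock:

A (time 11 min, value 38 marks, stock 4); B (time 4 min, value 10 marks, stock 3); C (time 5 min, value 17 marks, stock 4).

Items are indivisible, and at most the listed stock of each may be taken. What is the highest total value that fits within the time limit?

38 marks

Top feasible selections:
- 1×A: time 11, value 38
- 2×C: time 10, value 34
Best: 38 marks.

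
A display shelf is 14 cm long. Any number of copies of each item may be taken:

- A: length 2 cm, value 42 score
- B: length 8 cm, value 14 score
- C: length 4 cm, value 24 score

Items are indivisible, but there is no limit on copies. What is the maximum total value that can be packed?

294 score

Best value-per-unit is A at 42/2, and filling with it alone uses length 7×2=14. No mix of the others beats 7×42 = 294.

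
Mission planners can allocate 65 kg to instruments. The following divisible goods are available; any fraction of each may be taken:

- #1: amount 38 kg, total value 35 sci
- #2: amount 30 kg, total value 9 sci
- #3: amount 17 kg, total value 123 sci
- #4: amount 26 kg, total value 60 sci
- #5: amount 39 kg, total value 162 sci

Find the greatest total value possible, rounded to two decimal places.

305.77

Take in order of value per unit:
- #3 (123/17 per unit): all 17 → value 123, running total 123.00
- #5 (162/39 per unit): all 39 → value 162, running total 285.00
- #4 (60/26 per unit): 9 of 26 → value 9×60/26 = 20.7692, running total 305.77
Total 305.77.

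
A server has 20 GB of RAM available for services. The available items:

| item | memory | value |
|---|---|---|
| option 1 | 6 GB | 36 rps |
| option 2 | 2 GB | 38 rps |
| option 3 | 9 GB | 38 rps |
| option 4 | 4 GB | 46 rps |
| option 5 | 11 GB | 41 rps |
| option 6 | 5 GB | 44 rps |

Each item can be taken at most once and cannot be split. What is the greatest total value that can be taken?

166 rps

Check high-value combinations within 20 GB:
- option 2+option 3+option 4+option 6: memory 2+9+4+5=20, value 38+38+46+44=166
- option 1+option 2+option 4+option 6: memory 6+2+4+5=17, value 36+38+46+44=164
- option 4+option 5+option 6: memory 4+11+5=20, value 46+41+44=131
Best: 166 rps.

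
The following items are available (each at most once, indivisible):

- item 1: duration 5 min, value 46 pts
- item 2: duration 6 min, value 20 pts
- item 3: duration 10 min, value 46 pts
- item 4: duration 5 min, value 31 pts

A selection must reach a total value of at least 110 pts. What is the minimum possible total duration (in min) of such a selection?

Subsets with value ≥ 110, sorted by total duration:
- item 1+item 3+item 4: duration 20, value 123
- item 1+item 2+item 3: duration 21, value 112
Minimum duration: 20 min.

20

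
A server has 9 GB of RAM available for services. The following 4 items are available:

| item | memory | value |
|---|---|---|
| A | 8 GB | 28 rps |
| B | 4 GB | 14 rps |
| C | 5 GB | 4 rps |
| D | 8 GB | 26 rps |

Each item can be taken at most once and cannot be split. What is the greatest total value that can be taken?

28 rps

Check high-value combinations within 9 GB:
- A: memory 8, value 28
- D: memory 8, value 26
- B+C: memory 4+5=9, value 14+4=18
- B: memory 4, value 14
- C: memory 5, value 4
Best: 28 rps.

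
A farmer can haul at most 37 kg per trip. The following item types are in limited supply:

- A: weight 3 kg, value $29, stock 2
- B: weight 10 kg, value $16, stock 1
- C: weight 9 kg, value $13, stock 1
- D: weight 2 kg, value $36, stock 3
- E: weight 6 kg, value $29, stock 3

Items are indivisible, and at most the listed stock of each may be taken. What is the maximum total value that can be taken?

Top feasible selections:
- 2×A + 3×D + 3×E: weight 30, value 253
- 2×A + 1×B + 3×D + 2×E: weight 34, value 240
- 1×A + 1×B + 3×D + 3×E: weight 37, value 240
Best: $253.

$253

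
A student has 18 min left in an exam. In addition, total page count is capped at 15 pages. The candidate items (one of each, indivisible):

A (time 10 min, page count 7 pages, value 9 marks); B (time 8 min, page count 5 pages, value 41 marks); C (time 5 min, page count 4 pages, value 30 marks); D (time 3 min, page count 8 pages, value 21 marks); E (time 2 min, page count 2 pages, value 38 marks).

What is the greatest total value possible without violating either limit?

109 marks

Feasible sets respecting both limits:
- B+C+E: time 15, page count 11, value 109
- B+D+E: time 13, page count 15, value 100
- C+D+E: time 10, page count 14, value 89
- B+E: time 10, page count 7, value 79
Best: 109 marks.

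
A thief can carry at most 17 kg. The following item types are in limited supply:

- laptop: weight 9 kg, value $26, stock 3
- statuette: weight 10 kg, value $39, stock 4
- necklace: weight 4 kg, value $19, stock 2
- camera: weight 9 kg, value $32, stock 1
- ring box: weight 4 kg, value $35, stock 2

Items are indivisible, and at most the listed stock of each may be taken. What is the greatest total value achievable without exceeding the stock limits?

Best selections within weight 17 and stock limits:
- 2×necklace + 2×ring box: weight 16, value 108
- 1×camera + 2×ring box: weight 17, value 102
- 1×laptop + 2×ring box: weight 17, value 96
- 1×necklace + 2×ring box: weight 12, value 89
Best: $108.

$108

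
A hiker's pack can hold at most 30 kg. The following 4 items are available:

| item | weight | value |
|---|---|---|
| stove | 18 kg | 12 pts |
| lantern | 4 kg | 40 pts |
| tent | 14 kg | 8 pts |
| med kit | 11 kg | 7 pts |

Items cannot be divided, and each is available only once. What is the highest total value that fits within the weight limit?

55 pts

Check high-value combinations within 30 kg:
- lantern+tent+med kit: weight 4+14+11=29, value 40+8+7=55
- stove+lantern: weight 18+4=22, value 12+40=52
- lantern+tent: weight 4+14=18, value 40+8=48
Best: 55 pts.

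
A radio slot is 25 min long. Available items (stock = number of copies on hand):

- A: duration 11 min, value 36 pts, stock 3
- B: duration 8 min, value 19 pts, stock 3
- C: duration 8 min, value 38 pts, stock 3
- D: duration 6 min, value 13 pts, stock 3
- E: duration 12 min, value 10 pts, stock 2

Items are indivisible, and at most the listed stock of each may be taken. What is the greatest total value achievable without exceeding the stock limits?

Best selections within duration 25 and stock limits:
- 3×C: duration 24, value 114
- 1×B + 2×C: duration 24, value 95
Best: 114 pts.

114 pts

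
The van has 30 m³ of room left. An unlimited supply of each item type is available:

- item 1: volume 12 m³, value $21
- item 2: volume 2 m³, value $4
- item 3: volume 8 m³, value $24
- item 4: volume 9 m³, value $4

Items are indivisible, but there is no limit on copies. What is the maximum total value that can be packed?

$84

Best value-per-unit is item 3 at 24/8; filling with it alone gives 3×24 = 72.
Optimal mix: 3×item 2 + 3×item 3 → volume 30, value 84.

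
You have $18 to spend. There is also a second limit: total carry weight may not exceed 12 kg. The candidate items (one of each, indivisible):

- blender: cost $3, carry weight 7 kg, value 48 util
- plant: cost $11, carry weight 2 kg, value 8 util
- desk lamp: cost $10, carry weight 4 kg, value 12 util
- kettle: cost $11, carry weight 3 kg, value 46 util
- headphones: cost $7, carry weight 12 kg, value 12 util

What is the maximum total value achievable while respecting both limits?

Feasible sets respecting both limits:
- blender+kettle: cost 14, carry weight 10, value 94
- blender+desk lamp: cost 13, carry weight 11, value 60
- blender+plant: cost 14, carry weight 9, value 56
- blender: cost 3, carry weight 7, value 48
Best: 94 util.

94 util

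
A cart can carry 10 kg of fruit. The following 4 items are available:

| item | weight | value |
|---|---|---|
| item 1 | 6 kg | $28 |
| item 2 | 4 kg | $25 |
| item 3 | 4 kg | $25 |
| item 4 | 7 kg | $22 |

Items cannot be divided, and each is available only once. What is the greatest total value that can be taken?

$53

Check high-value combinations within 10 kg:
- item 1+item 2: weight 6+4=10, value 28+25=53
- item 1+item 3: weight 6+4=10, value 28+25=53
- item 2+item 3: weight 4+4=8, value 25+25=50
- item 1: weight 6, value 28
Best: $53.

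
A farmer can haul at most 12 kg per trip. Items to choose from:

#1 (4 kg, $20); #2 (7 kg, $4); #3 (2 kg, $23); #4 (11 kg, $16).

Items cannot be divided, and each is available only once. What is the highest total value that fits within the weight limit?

Check high-value combinations within 12 kg:
- #1+#3: weight 4+2=6, value 20+23=43
- #2+#3: weight 7+2=9, value 4+23=27
- #1+#2: weight 4+7=11, value 20+4=24
- #3: weight 2, value 23
- #1: weight 4, value 20
Best: $43.

$43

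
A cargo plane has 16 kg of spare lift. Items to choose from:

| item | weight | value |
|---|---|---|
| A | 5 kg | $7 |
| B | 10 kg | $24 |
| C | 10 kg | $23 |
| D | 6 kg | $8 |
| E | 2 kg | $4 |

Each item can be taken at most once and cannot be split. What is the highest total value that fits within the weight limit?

Check high-value combinations within 16 kg:
- B+D: weight 10+6=16, value 24+8=32
- A+B: weight 5+10=15, value 7+24=31
- C+D: weight 10+6=16, value 23+8=31
- A+C: weight 5+10=15, value 7+23=30
Best: $32.

$32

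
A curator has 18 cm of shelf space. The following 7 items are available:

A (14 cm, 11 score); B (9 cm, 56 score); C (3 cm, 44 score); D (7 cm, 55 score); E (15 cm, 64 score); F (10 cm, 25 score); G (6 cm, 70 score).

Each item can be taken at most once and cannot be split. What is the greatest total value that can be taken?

170 score

Check high-value combinations within 18 cm:
- B+C+G: length 9+3+6=18, value 56+44+70=170
- C+D+G: length 3+7+6=16, value 44+55+70=169
- B+G: length 9+6=15, value 56+70=126
Best: 170 score.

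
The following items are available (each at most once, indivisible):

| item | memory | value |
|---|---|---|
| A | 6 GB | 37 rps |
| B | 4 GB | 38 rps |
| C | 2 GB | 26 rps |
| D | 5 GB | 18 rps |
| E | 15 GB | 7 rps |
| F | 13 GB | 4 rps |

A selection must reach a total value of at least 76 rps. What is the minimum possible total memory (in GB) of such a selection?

11

Subsets with value ≥ 76, sorted by total memory:
- B+C+D: memory 11, value 82
- A+B+C: memory 12, value 101
- A+C+D: memory 13, value 81
Minimum memory: 11 GB.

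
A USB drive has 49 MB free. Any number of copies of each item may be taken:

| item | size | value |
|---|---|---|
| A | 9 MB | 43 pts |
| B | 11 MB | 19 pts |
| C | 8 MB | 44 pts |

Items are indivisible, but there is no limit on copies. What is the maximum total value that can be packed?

264 pts

Best value-per-unit is C at 44/8, and filling with it alone uses size 6×8=48. No mix of the others beats 6×44 = 264.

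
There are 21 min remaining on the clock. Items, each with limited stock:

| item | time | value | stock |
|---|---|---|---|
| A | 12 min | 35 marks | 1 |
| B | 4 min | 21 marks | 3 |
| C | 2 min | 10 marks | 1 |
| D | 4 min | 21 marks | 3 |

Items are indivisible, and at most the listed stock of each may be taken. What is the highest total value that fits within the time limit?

Best selections within time 21 and stock limits:
- 2×B + 3×D: time 20, value 105
- 3×B + 2×D: time 20, value 105
Best: 105 marks.

105 marks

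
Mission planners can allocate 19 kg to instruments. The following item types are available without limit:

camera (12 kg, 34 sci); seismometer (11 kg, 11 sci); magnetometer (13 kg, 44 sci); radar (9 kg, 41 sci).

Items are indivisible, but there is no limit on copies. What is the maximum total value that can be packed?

Best value-per-unit is radar at 41/9, and filling with it alone uses mass 2×9=18. No mix of the others beats 2×41 = 82.

82 sci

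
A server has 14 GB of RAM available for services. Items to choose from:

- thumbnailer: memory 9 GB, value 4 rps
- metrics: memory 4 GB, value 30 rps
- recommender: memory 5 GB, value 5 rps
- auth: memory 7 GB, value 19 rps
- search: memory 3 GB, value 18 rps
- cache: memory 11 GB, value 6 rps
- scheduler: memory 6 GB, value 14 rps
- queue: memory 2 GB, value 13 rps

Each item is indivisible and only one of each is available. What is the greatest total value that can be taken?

This is a 0/1 knapsack; check combinations near the capacity.
- metrics+auth+search: memory 4+7+3=14, value 30+19+18=67
- metrics+recommender+search+queue: memory 4+5+3+2=14, value 30+5+18+13=66
- metrics+search+scheduler: memory 4+3+6=13, value 30+18+14=62
Best: 67 rps.

67 rps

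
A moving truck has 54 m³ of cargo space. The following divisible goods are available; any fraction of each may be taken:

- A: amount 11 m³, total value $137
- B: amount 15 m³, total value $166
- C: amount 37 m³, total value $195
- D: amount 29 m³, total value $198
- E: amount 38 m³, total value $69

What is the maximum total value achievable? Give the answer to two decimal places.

494.17

Take in order of value per unit:
- A (137/11 per unit): all 11 → value 137, running total 137.00
- B (166/15 per unit): all 15 → value 166, running total 303.00
- D (198/29 per unit): 28 of 29 → value 28×198/29 = 191.1724, running total 494.17
Total 494.17.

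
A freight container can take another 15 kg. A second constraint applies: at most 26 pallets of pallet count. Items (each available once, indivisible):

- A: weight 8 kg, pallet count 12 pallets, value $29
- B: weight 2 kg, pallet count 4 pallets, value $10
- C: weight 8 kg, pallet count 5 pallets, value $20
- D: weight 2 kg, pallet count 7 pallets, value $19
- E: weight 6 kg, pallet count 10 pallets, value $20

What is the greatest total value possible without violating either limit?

$58

Feasible sets respecting both limits:
- A+B+D: weight 12, pallet count 23, value 58
- B+C+D: weight 12, pallet count 16, value 49
- A+E: weight 14, pallet count 22, value 49
Best: $58.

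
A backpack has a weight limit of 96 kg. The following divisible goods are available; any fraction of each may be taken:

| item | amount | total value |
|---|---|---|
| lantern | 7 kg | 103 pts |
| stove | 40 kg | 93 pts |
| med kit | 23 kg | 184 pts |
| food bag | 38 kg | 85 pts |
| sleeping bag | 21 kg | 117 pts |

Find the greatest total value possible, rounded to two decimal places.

Take in order of value per unit:
- lantern (103/7 per unit): all 7 → value 103, running total 103.00
- med kit (184/23 per unit): all 23 → value 184, running total 287.00
- sleeping bag (117/21 per unit): all 21 → value 117, running total 404.00
- stove (93/40 per unit): all 40 → value 93, running total 497.00
- food bag (85/38 per unit): 5 of 38 → value 5×85/38 = 11.1842, running total 508.18
Total 508.18.

508.18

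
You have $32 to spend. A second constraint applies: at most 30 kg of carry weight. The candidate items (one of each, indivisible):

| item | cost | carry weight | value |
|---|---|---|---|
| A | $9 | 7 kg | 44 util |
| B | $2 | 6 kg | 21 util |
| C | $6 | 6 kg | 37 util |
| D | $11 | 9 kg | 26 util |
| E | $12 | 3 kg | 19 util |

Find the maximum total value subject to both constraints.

Feasible sets respecting both limits:
- A+B+C+D: cost 28, carry weight 28, value 128
- A+B+C+E: cost 29, carry weight 22, value 121
- A+C+D: cost 26, carry weight 22, value 107
- B+C+D+E: cost 31, carry weight 24, value 103
Best: 128 util.

128 util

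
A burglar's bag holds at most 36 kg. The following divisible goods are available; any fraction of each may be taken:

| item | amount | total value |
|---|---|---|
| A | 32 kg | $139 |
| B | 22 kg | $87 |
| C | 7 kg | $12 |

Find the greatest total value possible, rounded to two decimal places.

Take in order of value per unit:
- A (139/32 per unit): all 32 → value 139, running total 139.00
- B (87/22 per unit): 4 of 22 → value 4×87/22 = 15.8182, running total 154.82
Total 154.82.

154.82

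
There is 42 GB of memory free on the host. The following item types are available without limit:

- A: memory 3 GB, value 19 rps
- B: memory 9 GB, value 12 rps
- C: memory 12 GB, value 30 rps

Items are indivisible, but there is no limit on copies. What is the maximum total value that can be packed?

266 rps

Best value-per-unit is A at 19/3, and filling with it alone uses memory 14×3=42. No mix of the others beats 14×19 = 266.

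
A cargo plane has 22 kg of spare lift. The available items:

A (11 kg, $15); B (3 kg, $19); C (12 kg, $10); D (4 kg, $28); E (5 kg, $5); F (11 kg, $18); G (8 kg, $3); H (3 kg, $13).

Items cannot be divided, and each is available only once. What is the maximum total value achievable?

$78

This is a 0/1 knapsack; check combinations near the capacity.
- B+D+F+H: weight 3+4+11+3=21, value 19+28+18+13=78
- A+B+D+H: weight 11+3+4+3=21, value 15+19+28+13=75
- B+C+D+H: weight 3+12+4+3=22, value 19+10+28+13=70
- B+D+E+H: weight 3+4+5+3=15, value 19+28+5+13=65
- B+D+F: weight 3+4+11=18, value 19+28+18=65
Best: $78.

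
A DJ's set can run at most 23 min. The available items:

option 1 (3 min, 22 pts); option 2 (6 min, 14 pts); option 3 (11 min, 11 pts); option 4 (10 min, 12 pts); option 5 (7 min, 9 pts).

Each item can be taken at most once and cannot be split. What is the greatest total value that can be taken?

48 pts

Check high-value combinations within 23 min:
- option 1+option 2+option 4: duration 3+6+10=19, value 22+14+12=48
- option 1+option 2+option 3: duration 3+6+11=20, value 22+14+11=47
- option 1+option 2+option 5: duration 3+6+7=16, value 22+14+9=45
- option 1+option 4+option 5: duration 3+10+7=20, value 22+12+9=43
- option 1+option 3+option 5: duration 3+11+7=21, value 22+11+9=42
Best: 48 pts.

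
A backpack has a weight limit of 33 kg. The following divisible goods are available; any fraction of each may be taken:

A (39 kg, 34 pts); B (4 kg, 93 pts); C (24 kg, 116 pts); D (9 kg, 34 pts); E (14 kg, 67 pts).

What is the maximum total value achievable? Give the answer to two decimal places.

Take in order of value per unit:
- B (93/4 per unit): all 4 → value 93, running total 93.00
- C (116/24 per unit): all 24 → value 116, running total 209.00
- E (67/14 per unit): 5 of 14 → value 5×67/14 = 23.9286, running total 232.93
Total 232.93.

232.93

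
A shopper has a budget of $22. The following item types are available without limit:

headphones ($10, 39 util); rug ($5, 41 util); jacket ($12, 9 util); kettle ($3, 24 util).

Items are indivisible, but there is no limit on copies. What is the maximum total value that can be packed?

178 util

Best value-per-unit is rug at 41/5; filling with it alone gives 4×41 = 164.
Optimal mix: 2×rug + 4×kettle → cost 22, value 178.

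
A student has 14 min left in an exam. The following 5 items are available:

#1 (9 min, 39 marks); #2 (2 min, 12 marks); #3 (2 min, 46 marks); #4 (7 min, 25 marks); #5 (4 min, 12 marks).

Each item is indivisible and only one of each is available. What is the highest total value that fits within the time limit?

Check high-value combinations within 14 min:
- #1+#2+#3: time 9+2+2=13, value 39+12+46=97
- #1+#3: time 9+2=11, value 39+46=85
- #2+#3+#4: time 2+2+7=11, value 12+46+25=83
Best: 97 marks.

97 marks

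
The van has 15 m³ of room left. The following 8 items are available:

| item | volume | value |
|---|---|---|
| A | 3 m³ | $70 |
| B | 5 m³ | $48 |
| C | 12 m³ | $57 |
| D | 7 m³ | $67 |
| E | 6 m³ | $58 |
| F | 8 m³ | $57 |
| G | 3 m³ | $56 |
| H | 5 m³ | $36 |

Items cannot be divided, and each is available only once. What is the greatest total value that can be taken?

Check high-value combinations within 15 m³:
- A+D+G: volume 3+7+3=13, value 70+67+56=193
- A+B+D: volume 3+5+7=15, value 70+48+67=185
- A+E+G: volume 3+6+3=12, value 70+58+56=184
- A+F+G: volume 3+8+3=14, value 70+57+56=183
- A+B+E: volume 3+5+6=14, value 70+48+58=176
Best: $193.

$193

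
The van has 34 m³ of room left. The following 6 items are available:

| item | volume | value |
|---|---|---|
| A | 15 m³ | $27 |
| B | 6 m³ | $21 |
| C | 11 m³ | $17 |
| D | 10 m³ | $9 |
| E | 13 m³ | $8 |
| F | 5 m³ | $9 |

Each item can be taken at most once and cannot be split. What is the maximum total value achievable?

$65

Check high-value combinations within 34 m³:
- A+B+C: volume 15+6+11=32, value 27+21+17=65
- A+B+F: volume 15+6+5=26, value 27+21+9=57
- A+B+D: volume 15+6+10=31, value 27+21+9=57
- B+C+D+F: volume 6+11+10+5=32, value 21+17+9+9=56
Best: $65.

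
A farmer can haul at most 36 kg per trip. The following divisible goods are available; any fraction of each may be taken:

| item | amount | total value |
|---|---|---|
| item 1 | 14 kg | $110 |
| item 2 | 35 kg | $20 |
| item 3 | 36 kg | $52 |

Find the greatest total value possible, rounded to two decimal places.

Take in order of value per unit:
- item 1 (110/14 per unit): all 14 → value 110, running total 110.00
- item 3 (52/36 per unit): 22 of 36 → value 22×52/36 = 31.7778, running total 141.78
Total 141.78.

141.78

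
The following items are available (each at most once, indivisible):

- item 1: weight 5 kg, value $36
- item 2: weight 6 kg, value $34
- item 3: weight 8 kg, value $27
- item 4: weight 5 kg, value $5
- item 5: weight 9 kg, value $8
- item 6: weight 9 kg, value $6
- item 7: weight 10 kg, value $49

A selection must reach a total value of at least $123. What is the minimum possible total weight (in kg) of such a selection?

Subsets with value ≥ 123, sorted by total weight:
- item 1+item 2+item 4+item 7: weight 26, value 124
- item 1+item 2+item 3+item 7: weight 29, value 146
- item 1+item 2+item 5+item 7: weight 30, value 127
- item 1+item 2+item 6+item 7: weight 30, value 125
Minimum weight: 26 kg.

26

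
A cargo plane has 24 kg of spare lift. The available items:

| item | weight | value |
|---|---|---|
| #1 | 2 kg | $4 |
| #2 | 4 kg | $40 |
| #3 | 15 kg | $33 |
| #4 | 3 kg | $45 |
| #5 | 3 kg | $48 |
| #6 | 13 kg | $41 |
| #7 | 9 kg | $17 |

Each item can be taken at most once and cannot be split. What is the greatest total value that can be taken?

$174

This is a 0/1 knapsack; check combinations near the capacity.
- #2+#4+#5+#6: weight 4+3+3+13=23, value 40+45+48+41=174
- #1+#2+#4+#5+#7: weight 2+4+3+3+9=21, value 4+40+45+48+17=154
- #2+#4+#5+#7: weight 4+3+3+9=19, value 40+45+48+17=150
- #1+#4+#5+#6: weight 2+3+3+13=21, value 4+45+48+41=138
- #1+#2+#4+#5: weight 2+4+3+3=12, value 4+40+45+48=137
Best: $174.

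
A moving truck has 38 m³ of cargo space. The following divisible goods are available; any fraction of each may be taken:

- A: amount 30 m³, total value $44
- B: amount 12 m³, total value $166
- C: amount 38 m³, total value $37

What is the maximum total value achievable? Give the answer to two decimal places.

Take in order of value per unit:
- B (166/12 per unit): all 12 → value 166, running total 166.00
- A (44/30 per unit): 26 of 30 → value 26×44/30 = 38.1333, running total 204.13
Total 204.13.

204.13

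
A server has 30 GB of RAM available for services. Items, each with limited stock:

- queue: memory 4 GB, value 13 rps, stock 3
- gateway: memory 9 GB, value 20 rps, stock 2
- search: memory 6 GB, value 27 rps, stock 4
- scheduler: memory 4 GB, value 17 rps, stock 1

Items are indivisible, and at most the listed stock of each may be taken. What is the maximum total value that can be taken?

Top feasible selections:
- 4×search + 1×scheduler: memory 28, value 125
- 2×queue + 3×search + 1×scheduler: memory 30, value 124
- 1×queue + 4×search: memory 28, value 121
- 3×queue + 3×search: memory 30, value 120
Best: 125 rps.

125 rps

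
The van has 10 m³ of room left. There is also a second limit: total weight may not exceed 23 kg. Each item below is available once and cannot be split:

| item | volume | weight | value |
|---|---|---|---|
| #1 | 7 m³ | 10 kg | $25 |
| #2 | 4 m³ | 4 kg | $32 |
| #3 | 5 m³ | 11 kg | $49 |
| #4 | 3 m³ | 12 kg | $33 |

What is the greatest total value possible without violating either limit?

$82

Feasible sets respecting both limits:
- #3+#4: volume 8, weight 23, value 82
- #2+#3: volume 9, weight 15, value 81
- #2+#4: volume 7, weight 16, value 65
- #1+#4: volume 10, weight 22, value 58
Best: $82.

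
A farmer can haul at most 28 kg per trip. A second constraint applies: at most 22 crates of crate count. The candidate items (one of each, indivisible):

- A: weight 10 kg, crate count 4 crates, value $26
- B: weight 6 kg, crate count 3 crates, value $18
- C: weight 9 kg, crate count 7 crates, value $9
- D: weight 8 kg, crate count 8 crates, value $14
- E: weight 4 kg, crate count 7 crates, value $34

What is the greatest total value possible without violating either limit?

$92

Feasible sets respecting both limits:
- A+B+D+E: weight 28, crate count 22, value 92
- A+B+E: weight 20, crate count 14, value 78
- A+D+E: weight 22, crate count 19, value 74
- A+C+E: weight 23, crate count 18, value 69
Best: $92.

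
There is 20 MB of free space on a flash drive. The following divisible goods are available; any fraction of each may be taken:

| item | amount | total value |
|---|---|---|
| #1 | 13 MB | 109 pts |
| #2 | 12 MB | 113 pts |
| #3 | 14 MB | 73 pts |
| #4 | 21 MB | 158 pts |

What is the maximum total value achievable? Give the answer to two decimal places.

180.08

Take in order of value per unit:
- #2 (113/12 per unit): all 12 → value 113, running total 113.00
- #1 (109/13 per unit): 8 of 13 → value 8×109/13 = 67.0769, running total 180.08
Total 180.08.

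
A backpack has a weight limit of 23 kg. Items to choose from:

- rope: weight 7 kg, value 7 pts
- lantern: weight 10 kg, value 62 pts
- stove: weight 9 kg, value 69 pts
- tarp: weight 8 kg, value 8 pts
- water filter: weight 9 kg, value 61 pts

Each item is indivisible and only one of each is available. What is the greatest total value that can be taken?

Check high-value combinations within 23 kg:
- lantern+stove: weight 10+9=19, value 62+69=131
- stove+water filter: weight 9+9=18, value 69+61=130
- lantern+water filter: weight 10+9=19, value 62+61=123
Best: 131 pts.

131 pts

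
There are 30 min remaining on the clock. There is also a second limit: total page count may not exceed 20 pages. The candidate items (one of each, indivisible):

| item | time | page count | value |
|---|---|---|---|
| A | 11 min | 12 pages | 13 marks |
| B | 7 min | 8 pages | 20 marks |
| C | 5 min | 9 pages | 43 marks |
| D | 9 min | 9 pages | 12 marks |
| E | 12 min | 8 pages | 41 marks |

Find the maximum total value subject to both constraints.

Feasible sets respecting both limits:
- C+E: time 17, page count 17, value 84
- B+C: time 12, page count 17, value 63
- B+E: time 19, page count 16, value 61
- C+D: time 14, page count 18, value 55
Best: 84 marks.

84 marks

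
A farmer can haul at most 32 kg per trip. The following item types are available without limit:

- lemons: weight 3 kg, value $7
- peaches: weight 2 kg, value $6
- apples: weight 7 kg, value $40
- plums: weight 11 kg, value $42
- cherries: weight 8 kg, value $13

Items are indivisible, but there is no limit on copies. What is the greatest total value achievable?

Best value-per-unit is apples at 40/7; filling with it alone gives 4×40 = 160.
Optimal mix: 2×peaches + 4×apples → weight 32, value 172.

$172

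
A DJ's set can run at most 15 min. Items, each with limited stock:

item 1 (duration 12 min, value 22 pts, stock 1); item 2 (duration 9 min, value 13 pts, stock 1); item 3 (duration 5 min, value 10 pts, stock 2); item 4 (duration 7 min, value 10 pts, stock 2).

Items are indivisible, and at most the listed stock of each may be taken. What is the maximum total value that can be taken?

23 pts

Best selections within duration 15 and stock limits:
- 1×item 2 + 1×item 3: duration 14, value 23
- 1×item 1: duration 12, value 22
- 2×item 3: duration 10, value 20
Best: 23 pts.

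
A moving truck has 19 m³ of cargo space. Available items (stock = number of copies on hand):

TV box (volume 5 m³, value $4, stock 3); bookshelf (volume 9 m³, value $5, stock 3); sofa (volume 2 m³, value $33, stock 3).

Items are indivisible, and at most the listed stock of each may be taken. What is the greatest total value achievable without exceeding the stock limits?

Top feasible selections:
- 2×TV box + 3×sofa: volume 16, value 107
- 1×bookshelf + 3×sofa: volume 15, value 104
- 1×TV box + 3×sofa: volume 11, value 103
Best: $107.

$107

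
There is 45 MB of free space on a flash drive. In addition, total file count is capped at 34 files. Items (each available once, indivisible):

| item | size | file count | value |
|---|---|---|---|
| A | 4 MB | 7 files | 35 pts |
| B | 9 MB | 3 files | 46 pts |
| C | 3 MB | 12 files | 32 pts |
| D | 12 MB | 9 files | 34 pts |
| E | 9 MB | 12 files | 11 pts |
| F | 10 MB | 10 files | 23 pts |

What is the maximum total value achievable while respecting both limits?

147 pts

Feasible sets respecting both limits:
- A+B+C+D: size 28, file count 31, value 147
- A+B+D+F: size 35, file count 29, value 138
- A+B+C+F: size 26, file count 32, value 136
Best: 147 pts.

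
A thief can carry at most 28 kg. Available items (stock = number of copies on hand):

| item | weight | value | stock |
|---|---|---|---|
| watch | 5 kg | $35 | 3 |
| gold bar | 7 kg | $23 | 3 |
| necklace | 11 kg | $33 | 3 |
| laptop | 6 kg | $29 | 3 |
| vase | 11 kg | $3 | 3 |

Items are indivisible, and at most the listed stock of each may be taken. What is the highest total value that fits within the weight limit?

$163

Top feasible selections:
- 3×watch + 2×laptop: weight 27, value 163
- 2×watch + 3×laptop: weight 28, value 157
Best: $163.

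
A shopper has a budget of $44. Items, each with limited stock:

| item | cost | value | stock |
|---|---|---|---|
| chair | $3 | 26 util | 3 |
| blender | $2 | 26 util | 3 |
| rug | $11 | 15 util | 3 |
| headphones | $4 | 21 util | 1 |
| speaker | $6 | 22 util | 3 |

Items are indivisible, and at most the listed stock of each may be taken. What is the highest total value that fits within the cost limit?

243 util

Best selections within cost 44 and stock limits:
- 3×chair + 3×blender + 1×headphones + 3×speaker: cost 37, value 243
- 3×chair + 3×blender + 1×rug + 3×speaker: cost 44, value 237
- 3×chair + 3×blender + 1×rug + 1×headphones + 2×speaker: cost 42, value 236
Best: 243 util.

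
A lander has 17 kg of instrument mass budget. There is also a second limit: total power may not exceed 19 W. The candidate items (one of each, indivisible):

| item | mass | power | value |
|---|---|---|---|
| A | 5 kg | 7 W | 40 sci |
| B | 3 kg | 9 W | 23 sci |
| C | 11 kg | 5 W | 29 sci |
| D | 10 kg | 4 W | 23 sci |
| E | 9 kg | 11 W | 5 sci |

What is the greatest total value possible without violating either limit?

Feasible sets respecting both limits:
- A+C: mass 16, power 12, value 69
- A+B: mass 8, power 16, value 63
- A+D: mass 15, power 11, value 63
- B+C: mass 14, power 14, value 52
Best: 69 sci.

69 sci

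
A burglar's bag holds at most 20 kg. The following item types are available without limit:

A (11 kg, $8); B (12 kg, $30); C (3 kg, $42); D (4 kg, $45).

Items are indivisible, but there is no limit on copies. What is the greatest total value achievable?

Best value-per-unit is C at 42/3; filling with it alone gives 6×42 = 252.
Optimal mix: 4×C + 2×D → weight 20, value 258.

$258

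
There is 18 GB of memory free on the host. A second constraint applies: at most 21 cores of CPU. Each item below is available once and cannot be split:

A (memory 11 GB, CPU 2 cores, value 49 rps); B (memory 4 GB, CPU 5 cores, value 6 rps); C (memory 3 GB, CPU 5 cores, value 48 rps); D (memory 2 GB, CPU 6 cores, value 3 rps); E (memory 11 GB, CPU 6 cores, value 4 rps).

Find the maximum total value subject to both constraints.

Feasible sets respecting both limits:
- A+B+C: memory 18, CPU 12, value 103
- A+C+D: memory 16, CPU 13, value 100
- A+C: memory 14, CPU 7, value 97
Best: 103 rps.

103 rps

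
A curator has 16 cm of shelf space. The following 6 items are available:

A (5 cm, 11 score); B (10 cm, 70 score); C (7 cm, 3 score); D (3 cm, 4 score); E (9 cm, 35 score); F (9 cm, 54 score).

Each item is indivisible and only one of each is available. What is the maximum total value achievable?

Check high-value combinations within 16 cm:
- A+B: length 5+10=15, value 11+70=81
- B+D: length 10+3=13, value 70+4=74
- B: length 10, value 70
- A+F: length 5+9=14, value 11+54=65
Best: 81 score.

81 score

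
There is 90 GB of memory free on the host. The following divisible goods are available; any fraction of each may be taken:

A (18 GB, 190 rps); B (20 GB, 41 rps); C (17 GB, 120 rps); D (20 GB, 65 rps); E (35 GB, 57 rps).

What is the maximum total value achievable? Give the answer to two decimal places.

440.43

Take in order of value per unit:
- A (190/18 per unit): all 18 → value 190, running total 190.00
- C (120/17 per unit): all 17 → value 120, running total 310.00
- D (65/20 per unit): all 20 → value 65, running total 375.00
- B (41/20 per unit): all 20 → value 41, running total 416.00
- E (57/35 per unit): 15 of 35 → value 15×57/35 = 24.4286, running total 440.43
Total 440.43.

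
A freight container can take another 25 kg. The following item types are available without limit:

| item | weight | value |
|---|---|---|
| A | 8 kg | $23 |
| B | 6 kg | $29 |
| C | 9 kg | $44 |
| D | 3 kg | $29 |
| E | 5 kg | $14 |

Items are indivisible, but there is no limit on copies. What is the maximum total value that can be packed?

Best value-per-unit is D at 29/3, and filling with it alone uses weight 8×3=24. No mix of the others beats 8×29 = 232.

$232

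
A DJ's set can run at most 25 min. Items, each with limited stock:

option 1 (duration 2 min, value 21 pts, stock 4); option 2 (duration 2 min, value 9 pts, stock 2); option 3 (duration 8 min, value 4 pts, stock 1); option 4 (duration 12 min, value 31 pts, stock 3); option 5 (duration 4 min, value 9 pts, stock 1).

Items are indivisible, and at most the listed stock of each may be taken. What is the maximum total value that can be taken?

133 pts

Top feasible selections:
- 4×option 1 + 2×option 2 + 1×option 4: duration 24, value 133
- 4×option 1 + 1×option 2 + 1×option 4: duration 22, value 124
Best: 133 pts.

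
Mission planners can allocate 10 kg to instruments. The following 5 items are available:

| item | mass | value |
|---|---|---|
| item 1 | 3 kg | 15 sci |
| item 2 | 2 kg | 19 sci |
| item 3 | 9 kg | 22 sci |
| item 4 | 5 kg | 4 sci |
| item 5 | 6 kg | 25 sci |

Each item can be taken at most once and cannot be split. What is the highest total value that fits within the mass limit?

Check high-value combinations within 10 kg:
- item 2+item 5: mass 2+6=8, value 19+25=44
- item 1+item 5: mass 3+6=9, value 15+25=40
- item 1+item 2+item 4: mass 3+2+5=10, value 15+19+4=38
- item 1+item 2: mass 3+2=5, value 15+19=34
- item 5: mass 6, value 25
Best: 44 sci.

44 sci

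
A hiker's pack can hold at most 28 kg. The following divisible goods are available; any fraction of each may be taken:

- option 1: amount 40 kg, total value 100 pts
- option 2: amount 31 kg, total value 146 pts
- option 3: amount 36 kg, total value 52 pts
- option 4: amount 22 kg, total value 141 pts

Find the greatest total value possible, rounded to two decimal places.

169.26

Take in order of value per unit:
- option 4 (141/22 per unit): all 22 → value 141, running total 141.00
- option 2 (146/31 per unit): 6 of 31 → value 6×146/31 = 28.2581, running total 169.26
Total 169.26.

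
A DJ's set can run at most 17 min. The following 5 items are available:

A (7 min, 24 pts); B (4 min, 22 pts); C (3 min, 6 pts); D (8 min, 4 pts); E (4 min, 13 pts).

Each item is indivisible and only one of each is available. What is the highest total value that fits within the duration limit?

59 pts

Check high-value combinations within 17 min:
- A+B+E: duration 7+4+4=15, value 24+22+13=59
- A+B+C: duration 7+4+3=14, value 24+22+6=52
- A+B: duration 7+4=11, value 24+22=46
- A+C+E: duration 7+3+4=14, value 24+6+13=43
Best: 59 pts.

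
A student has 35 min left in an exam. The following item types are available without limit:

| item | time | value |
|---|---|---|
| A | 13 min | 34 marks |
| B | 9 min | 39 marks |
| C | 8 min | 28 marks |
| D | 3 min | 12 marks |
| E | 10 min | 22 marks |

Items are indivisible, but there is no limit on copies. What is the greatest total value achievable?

Best value-per-unit is B at 39/9; filling with it alone gives 3×39 = 117.
Optimal mix: 3×B + 1×C → time 35, value 145.

145 marks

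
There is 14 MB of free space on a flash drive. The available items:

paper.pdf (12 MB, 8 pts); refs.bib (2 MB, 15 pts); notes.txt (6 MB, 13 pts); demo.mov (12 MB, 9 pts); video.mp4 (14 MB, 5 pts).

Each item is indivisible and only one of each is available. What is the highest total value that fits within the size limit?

Check high-value combinations within 14 MB:
- refs.bib+notes.txt: size 2+6=8, value 15+13=28
- refs.bib+demo.mov: size 2+12=14, value 15+9=24
- paper.pdf+refs.bib: size 12+2=14, value 8+15=23
Best: 28 pts.

28 pts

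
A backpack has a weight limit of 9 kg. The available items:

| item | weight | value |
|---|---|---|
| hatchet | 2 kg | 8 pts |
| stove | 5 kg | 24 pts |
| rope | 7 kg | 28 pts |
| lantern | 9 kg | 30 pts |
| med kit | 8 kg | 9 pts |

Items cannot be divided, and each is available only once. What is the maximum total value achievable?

36 pts

Check high-value combinations within 9 kg:
- hatchet+rope: weight 2+7=9, value 8+28=36
- hatchet+stove: weight 2+5=7, value 8+24=32
- lantern: weight 9, value 30
- rope: weight 7, value 28
Best: 36 pts.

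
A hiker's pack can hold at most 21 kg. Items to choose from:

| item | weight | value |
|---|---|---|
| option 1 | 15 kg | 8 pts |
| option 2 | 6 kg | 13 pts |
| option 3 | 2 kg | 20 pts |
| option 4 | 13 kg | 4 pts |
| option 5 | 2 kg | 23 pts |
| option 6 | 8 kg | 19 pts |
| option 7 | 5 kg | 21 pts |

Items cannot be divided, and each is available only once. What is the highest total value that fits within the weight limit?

83 pts

Check high-value combinations within 21 kg:
- option 3+option 5+option 6+option 7: weight 2+2+8+5=17, value 20+23+19+21=83
- option 2+option 3+option 5+option 7: weight 6+2+2+5=15, value 13+20+23+21=77
- option 2+option 5+option 6+option 7: weight 6+2+8+5=21, value 13+23+19+21=76
- option 2+option 3+option 5+option 6: weight 6+2+2+8=18, value 13+20+23+19=75
Best: 83 pts.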